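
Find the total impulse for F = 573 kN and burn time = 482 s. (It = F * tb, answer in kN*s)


It = 573 * 482 = 276186 kN*s

276186 kN*s


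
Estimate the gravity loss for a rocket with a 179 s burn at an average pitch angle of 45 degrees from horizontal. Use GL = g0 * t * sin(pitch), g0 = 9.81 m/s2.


GL = 9.81 * 179 * sin(45 deg) = 1242 m/s

1242 m/s


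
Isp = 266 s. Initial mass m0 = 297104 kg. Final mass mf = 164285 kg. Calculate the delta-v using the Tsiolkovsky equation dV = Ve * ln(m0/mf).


Ve = 266 * 9.81 = 2609.46 m/s
dV = 2609.46 * ln(297104/164285) = 1546 m/s

1546 m/s


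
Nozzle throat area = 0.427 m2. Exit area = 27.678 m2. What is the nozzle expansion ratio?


AR = 27.678 / 0.427 = 64.8

64.8


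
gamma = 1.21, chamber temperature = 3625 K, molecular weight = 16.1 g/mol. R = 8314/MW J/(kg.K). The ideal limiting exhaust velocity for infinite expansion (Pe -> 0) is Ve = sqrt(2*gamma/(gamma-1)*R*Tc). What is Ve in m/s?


R = 8314 / 16.1 = 516.4 J/(kg.K)
Ve = sqrt(2 * 1.21 / (1.21 - 1) * 516.4 * 3625) = 4645 m/s

4645 m/s


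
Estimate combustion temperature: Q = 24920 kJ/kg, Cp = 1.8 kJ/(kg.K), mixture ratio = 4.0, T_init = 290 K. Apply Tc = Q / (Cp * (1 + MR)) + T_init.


Tc = 24920 / (1.8 * (1 + 4.0)) + 290 = 3059 K

3059 K


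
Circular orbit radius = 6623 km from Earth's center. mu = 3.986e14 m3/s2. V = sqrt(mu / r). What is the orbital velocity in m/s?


V = sqrt(3.986e14 / 6623000) = 7758 m/s

7758 m/s


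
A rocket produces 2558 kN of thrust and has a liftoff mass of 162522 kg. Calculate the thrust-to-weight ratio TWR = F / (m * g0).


TWR = 2558000 / (162522 * 9.81) = 1.6

1.6


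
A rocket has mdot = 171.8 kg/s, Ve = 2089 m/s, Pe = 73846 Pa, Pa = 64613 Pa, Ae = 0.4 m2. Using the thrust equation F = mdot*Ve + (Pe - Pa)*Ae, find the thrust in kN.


F = 171.8 * 2089 + (73846 - 64613) * 0.4 = 362583.0 N = 362.6 kN

362.6 kN


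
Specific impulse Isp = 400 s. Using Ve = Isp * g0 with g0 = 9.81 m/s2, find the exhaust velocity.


Ve = Isp * g0 = 400 * 9.81 = 3924.0 m/s

3924.0 m/s


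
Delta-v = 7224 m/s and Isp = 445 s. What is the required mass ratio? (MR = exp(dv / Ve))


Ve = 445 * 9.81 = 4365.45 m/s
MR = exp(7224 / 4365.45) = 5.232

5.232


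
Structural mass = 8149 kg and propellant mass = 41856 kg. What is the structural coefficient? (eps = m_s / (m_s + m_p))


eps = 8149 / (8149 + 41856) = 0.163

0.163


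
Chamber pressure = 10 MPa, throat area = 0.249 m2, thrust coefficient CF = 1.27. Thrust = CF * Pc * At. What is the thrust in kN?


F = 1.27 * 10e6 * 0.249 = 3.1623e+06 N = 3162.3 kN

3162.3 kN


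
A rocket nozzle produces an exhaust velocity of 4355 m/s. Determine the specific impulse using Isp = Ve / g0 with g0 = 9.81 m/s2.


Isp = Ve / g0 = 4355 / 9.81 = 443.9 s

443.9 s


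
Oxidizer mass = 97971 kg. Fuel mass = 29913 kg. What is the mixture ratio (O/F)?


MR = 97971 / 29913 = 3.28

3.28


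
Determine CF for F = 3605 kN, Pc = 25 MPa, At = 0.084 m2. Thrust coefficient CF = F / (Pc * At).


CF = 3605000 / (25e6 * 0.084) = 1.72

1.72


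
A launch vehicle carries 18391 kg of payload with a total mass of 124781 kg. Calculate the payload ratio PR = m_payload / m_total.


PR = 18391 / 124781 = 0.1474

0.1474


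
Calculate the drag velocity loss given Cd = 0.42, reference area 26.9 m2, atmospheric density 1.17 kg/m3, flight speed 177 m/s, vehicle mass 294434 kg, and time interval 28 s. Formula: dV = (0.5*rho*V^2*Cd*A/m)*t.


D = 0.5 * 1.17 * 177^2 * 0.42 * 26.9 = 207063.7 N
a = 207063.7 / 294434 = 0.7033 m/s2
dV = 0.7033 * 28 = 19.7 m/s

19.7 m/s


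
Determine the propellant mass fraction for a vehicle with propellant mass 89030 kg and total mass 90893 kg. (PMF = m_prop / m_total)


PMF = 89030 / 90893 = 0.98

0.98


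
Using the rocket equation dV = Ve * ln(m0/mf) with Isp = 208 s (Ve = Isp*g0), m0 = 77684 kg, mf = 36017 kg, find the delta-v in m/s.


Ve = 208 * 9.81 = 2040.48 m/s
dV = 2040.48 * ln(77684/36017) = 1568 m/s

1568 m/s


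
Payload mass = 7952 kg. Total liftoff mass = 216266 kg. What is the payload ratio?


PR = 7952 / 216266 = 0.0368

0.0368


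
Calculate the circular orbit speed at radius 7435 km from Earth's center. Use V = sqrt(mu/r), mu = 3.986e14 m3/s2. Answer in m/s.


V = sqrt(3.986e14 / 7435000) = 7322 m/s

7322 m/s


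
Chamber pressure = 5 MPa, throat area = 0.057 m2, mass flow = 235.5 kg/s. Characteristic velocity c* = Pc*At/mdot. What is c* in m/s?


c* = 5e6 * 0.057 / 235.5 = 1210 m/s

1210 m/s


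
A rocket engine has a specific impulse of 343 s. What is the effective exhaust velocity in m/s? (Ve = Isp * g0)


Ve = Isp * g0 = 343 * 9.81 = 3364.8 m/s

3364.8 m/s


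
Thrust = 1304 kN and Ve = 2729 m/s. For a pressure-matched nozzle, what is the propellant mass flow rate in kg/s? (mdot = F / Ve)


mdot = F / Ve = 1304000 / 2729 = 477.8 kg/s

477.8 kg/s


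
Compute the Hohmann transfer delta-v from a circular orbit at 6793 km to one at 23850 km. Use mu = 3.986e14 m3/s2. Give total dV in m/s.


V1 = sqrt(mu/r1) = 7660.16 m/s
dV1 = V1*(sqrt(2*r2/(r1+r2)) - 1) = 1897.06 m/s
V2 = sqrt(mu/r2) = 4088.13 m/s
dV2 = V2*(1 - sqrt(2*r1/(r1+r2))) = 1366.02 m/s
Total dV = 3263 m/s

3263 m/s


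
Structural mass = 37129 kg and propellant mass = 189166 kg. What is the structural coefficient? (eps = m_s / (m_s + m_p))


eps = 37129 / (37129 + 189166) = 0.1641

0.1641


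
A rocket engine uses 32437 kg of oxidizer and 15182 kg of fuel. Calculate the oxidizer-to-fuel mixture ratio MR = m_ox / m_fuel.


MR = 32437 / 15182 = 2.14

2.14


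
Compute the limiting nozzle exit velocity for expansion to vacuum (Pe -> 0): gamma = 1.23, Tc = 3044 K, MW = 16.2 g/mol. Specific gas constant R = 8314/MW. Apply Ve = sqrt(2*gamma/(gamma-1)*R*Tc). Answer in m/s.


R = 8314 / 16.2 = 513.21 J/(kg.K)
Ve = sqrt(2 * 1.23 / (1.23 - 1) * 513.21 * 3044) = 4088 m/s

4088 m/s


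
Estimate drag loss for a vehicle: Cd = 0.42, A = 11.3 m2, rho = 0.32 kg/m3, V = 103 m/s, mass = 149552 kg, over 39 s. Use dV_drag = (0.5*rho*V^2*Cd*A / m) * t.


D = 0.5 * 0.32 * 103^2 * 0.42 * 11.3 = 8056.05 N
a = 8056.05 / 149552 = 0.0539 m/s2
dV = 0.0539 * 39 = 2.1 m/s

2.1 m/s


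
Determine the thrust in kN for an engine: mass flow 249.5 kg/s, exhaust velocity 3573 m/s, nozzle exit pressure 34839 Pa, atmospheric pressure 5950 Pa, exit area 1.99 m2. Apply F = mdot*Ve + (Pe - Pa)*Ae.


F = 249.5 * 3573 + (34839 - 5950) * 1.99 = 948953.0 N = 949.0 kN

949.0 kN


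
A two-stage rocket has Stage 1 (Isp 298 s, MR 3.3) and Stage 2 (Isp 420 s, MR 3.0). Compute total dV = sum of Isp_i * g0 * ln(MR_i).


dV1 = 298 * 9.81 * ln(3.3) = 3490.3 m/s
dV2 = 420 * 9.81 * ln(3.0) = 4526.5 m/s
Total dV = 3490.3 + 4526.5 = 8016.8 m/s ~ 8017 m/s

8017 m/s


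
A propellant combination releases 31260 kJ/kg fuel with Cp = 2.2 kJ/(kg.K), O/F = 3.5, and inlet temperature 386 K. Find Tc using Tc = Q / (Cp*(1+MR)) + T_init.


Tc = 31260 / (2.2 * (1 + 3.5)) + 386 = 3544 K

3544 K


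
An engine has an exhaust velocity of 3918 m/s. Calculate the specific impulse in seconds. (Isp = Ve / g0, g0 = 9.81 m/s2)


Isp = Ve / g0 = 3918 / 9.81 = 399.4 s

399.4 s


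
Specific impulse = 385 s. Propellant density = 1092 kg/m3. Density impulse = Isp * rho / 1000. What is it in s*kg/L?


rho*Isp = 385 * 1092 / 1000 = 420 s*kg/L

420 s*kg/L


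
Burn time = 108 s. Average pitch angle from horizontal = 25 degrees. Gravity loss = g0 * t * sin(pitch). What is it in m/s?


GL = 9.81 * 108 * sin(25 deg) = 448 m/s

448 m/s


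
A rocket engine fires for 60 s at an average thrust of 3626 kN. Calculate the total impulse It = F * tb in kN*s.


It = 3626 * 60 = 217560 kN*s

217560 kN*s


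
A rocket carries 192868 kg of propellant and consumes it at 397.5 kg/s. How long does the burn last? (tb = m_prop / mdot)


tb = 192868 / 397.5 = 485.2 s

485.2 s


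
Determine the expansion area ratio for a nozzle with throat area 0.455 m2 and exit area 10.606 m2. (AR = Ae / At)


AR = 10.606 / 0.455 = 23.3

23.3


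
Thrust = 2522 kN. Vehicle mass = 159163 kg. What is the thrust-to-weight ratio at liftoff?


TWR = 2522000 / (159163 * 9.81) = 1.62

1.62


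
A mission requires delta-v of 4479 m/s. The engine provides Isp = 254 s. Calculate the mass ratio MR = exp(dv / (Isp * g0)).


Ve = 254 * 9.81 = 2491.74 m/s
MR = exp(4479 / 2491.74) = 6.035

6.035


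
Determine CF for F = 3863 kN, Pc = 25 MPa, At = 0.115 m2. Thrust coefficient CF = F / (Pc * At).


CF = 3863000 / (25e6 * 0.115) = 1.34

1.34


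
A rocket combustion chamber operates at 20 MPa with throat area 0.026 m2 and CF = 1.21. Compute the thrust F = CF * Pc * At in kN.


F = 1.21 * 20e6 * 0.026 = 629200.0 N = 629.2 kN

629.2 kN


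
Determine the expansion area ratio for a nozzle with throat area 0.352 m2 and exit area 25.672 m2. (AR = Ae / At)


AR = 25.672 / 0.352 = 72.9

72.9


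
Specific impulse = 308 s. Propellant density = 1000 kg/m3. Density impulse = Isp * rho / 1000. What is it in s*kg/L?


rho*Isp = 308 * 1000 / 1000 = 308 s*kg/L

308 s*kg/L


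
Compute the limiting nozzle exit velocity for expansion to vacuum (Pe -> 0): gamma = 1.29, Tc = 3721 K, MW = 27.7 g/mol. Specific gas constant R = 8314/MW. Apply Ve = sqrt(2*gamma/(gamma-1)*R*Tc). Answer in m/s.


R = 8314 / 27.7 = 300.14 J/(kg.K)
Ve = sqrt(2 * 1.29 / (1.29 - 1) * 300.14 * 3721) = 3152 m/s

3152 m/s


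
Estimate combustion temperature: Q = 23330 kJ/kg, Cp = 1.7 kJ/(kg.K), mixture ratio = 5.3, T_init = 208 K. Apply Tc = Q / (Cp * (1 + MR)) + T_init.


Tc = 23330 / (1.7 * (1 + 5.3)) + 208 = 2386 K

2386 K


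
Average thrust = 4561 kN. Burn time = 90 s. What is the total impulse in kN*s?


It = 4561 * 90 = 410490 kN*s

410490 kN*s


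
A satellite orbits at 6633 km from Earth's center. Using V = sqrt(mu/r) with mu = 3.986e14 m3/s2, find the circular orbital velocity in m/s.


V = sqrt(3.986e14 / 6633000) = 7752 m/s

7752 m/s


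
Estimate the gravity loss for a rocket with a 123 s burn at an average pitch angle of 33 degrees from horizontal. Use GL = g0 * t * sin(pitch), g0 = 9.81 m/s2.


GL = 9.81 * 123 * sin(33 deg) = 657 m/s

657 m/s


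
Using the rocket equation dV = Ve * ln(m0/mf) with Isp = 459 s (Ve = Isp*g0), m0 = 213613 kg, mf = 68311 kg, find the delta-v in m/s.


Ve = 459 * 9.81 = 4502.79 m/s
dV = 4502.79 * ln(213613/68311) = 5134 m/s

5134 m/s


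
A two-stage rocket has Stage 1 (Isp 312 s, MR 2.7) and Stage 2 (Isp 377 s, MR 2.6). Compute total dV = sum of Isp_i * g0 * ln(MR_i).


dV1 = 312 * 9.81 * ln(2.7) = 3040.1 m/s
dV2 = 377 * 9.81 * ln(2.6) = 3533.8 m/s
Total dV = 3040.1 + 3533.8 = 6573.9 m/s ~ 6574 m/s

6574 m/s


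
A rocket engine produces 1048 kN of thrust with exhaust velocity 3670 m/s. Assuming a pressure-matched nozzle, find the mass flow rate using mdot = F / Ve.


mdot = F / Ve = 1048000 / 3670 = 285.6 kg/s

285.6 kg/s


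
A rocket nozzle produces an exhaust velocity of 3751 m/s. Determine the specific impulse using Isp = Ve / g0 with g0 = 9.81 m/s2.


Isp = Ve / g0 = 3751 / 9.81 = 382.4 s

382.4 s


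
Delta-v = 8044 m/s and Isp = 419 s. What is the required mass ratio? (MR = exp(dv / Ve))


Ve = 419 * 9.81 = 4110.39 m/s
MR = exp(8044 / 4110.39) = 7.078

7.078


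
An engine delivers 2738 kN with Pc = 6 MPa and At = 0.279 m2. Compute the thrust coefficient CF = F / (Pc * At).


CF = 2738000 / (6e6 * 0.279) = 1.64

1.64


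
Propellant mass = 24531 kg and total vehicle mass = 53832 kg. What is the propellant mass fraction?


PMF = 24531 / 53832 = 0.456

0.456


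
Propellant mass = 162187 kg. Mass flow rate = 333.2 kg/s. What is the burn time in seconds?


tb = 162187 / 333.2 = 486.8 s

486.8 s


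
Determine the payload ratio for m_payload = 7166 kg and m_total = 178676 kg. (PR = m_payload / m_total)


PR = 7166 / 178676 = 0.0401

0.0401


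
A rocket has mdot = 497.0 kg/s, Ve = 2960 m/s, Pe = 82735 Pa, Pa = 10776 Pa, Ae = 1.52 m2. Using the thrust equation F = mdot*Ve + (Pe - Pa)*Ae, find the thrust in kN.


F = 497.0 * 2960 + (82735 - 10776) * 1.52 = 1.5805e+06 N = 1580.5 kN

1580.5 kN


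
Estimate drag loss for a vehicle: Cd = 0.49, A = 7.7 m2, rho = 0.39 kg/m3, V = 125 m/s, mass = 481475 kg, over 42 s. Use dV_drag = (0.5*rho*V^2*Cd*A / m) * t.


D = 0.5 * 0.39 * 125^2 * 0.49 * 7.7 = 11495.86 N
a = 11495.86 / 481475 = 0.0239 m/s2
dV = 0.0239 * 42 = 1.0 m/s

1.0 m/s


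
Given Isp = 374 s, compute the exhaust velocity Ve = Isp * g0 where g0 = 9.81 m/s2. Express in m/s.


Ve = Isp * g0 = 374 * 9.81 = 3668.9 m/s

3668.9 m/s


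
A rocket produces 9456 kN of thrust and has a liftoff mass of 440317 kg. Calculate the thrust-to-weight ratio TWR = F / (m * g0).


TWR = 9456000 / (440317 * 9.81) = 2.19

2.19


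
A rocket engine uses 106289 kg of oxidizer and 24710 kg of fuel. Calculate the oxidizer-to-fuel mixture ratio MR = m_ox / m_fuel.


MR = 106289 / 24710 = 4.3

4.3


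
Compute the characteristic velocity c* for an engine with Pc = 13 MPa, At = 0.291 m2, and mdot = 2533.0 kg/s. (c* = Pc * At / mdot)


c* = 13e6 * 0.291 / 2533.0 = 1493 m/s

1493 m/s


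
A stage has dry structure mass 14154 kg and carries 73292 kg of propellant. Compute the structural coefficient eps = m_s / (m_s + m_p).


eps = 14154 / (14154 + 73292) = 0.1619

0.1619


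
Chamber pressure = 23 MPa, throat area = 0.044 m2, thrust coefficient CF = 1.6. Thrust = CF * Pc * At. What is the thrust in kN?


F = 1.6 * 23e6 * 0.044 = 1.6192e+06 N = 1619.2 kN

1619.2 kN


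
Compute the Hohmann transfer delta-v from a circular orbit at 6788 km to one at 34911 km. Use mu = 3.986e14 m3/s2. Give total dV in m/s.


V1 = sqrt(mu/r1) = 7662.98 m/s
dV1 = V1*(sqrt(2*r2/(r1+r2)) - 1) = 2252.89 m/s
V2 = sqrt(mu/r2) = 3378.99 m/s
dV2 = V2*(1 - sqrt(2*r1/(r1+r2))) = 1450.98 m/s
Total dV = 3704 m/s

3704 m/s


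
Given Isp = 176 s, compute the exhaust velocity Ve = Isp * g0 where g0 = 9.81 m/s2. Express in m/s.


Ve = Isp * g0 = 176 * 9.81 = 1726.6 m/s

1726.6 m/s


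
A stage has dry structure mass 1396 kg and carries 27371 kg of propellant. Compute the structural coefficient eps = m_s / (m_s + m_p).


eps = 1396 / (1396 + 27371) = 0.0485

0.0485


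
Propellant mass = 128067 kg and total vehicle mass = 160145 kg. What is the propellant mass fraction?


PMF = 128067 / 160145 = 0.8

0.8


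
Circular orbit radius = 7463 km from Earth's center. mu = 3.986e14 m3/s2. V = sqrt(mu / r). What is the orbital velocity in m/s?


V = sqrt(3.986e14 / 7463000) = 7308 m/s

7308 m/s


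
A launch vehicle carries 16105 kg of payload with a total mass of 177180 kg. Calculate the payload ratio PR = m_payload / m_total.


PR = 16105 / 177180 = 0.0909

0.0909


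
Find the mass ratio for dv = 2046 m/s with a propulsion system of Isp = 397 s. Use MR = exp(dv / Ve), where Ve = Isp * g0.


Ve = 397 * 9.81 = 3894.57 m/s
MR = exp(2046 / 3894.57) = 1.691

1.691


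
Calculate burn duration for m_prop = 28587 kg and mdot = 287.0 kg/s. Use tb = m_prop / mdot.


tb = 28587 / 287.0 = 99.6 s

99.6 s


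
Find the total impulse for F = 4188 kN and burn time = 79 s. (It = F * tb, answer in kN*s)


It = 4188 * 79 = 330852 kN*s

330852 kN*s


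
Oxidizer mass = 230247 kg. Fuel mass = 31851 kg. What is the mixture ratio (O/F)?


MR = 230247 / 31851 = 7.23

7.23


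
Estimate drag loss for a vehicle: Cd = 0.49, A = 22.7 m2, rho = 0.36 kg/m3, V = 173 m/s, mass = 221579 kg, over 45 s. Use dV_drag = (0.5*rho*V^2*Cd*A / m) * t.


D = 0.5 * 0.36 * 173^2 * 0.49 * 22.7 = 59922.05 N
a = 59922.05 / 221579 = 0.2704 m/s2
dV = 0.2704 * 45 = 12.2 m/s

12.2 m/s


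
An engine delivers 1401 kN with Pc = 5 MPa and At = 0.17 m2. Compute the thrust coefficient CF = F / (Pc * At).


CF = 1401000 / (5e6 * 0.17) = 1.65

1.65


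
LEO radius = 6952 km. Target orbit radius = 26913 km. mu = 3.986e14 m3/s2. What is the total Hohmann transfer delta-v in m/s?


V1 = sqrt(mu/r1) = 7572.06 m/s
dV1 = V1*(sqrt(2*r2/(r1+r2)) - 1) = 1974.23 m/s
V2 = sqrt(mu/r2) = 3848.47 m/s
dV2 = V2*(1 - sqrt(2*r1/(r1+r2))) = 1382.53 m/s
Total dV = 3357 m/s

3357 m/s


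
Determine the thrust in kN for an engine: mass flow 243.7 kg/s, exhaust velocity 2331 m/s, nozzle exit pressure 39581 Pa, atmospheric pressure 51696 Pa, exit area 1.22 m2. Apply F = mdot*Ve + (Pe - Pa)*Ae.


F = 243.7 * 2331 + (39581 - 51696) * 1.22 = 553284.0 N = 553.3 kN

553.3 kN


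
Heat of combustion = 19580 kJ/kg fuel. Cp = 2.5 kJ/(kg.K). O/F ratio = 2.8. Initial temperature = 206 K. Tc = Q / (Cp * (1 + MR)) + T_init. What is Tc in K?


Tc = 19580 / (2.5 * (1 + 2.8)) + 206 = 2267 K

2267 K


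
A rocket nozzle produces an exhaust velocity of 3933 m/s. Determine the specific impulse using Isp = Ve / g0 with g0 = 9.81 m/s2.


Isp = Ve / g0 = 3933 / 9.81 = 400.9 s

400.9 s


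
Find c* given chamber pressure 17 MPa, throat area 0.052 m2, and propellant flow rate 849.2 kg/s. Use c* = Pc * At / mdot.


c* = 17e6 * 0.052 / 849.2 = 1041 m/s

1041 m/s


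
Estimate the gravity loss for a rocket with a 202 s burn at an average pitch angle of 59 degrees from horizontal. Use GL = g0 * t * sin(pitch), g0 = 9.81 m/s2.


GL = 9.81 * 202 * sin(59 deg) = 1699 m/s

1699 m/s


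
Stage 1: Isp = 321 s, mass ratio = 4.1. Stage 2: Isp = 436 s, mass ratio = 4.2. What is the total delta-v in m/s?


dV1 = 321 * 9.81 * ln(4.1) = 4443.2 m/s
dV2 = 436 * 9.81 * ln(4.2) = 6138.1 m/s
Total dV = 4443.2 + 6138.1 = 10581.3 m/s ~ 10581 m/s

10581 m/s


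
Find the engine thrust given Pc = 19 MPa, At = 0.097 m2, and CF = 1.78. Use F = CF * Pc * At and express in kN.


F = 1.78 * 19e6 * 0.097 = 3.2805e+06 N = 3280.5 kN

3280.5 kN


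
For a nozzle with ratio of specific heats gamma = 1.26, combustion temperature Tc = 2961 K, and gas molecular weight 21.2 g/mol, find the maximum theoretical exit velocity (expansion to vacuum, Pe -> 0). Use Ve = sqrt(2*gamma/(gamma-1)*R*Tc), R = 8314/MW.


R = 8314 / 21.2 = 392.17 J/(kg.K)
Ve = sqrt(2 * 1.26 / (1.26 - 1) * 392.17 * 2961) = 3355 m/s

3355 m/s


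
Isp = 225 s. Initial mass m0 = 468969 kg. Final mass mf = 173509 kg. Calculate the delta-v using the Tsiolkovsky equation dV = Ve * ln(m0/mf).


Ve = 225 * 9.81 = 2207.25 m/s
dV = 2207.25 * ln(468969/173509) = 2195 m/s

2195 m/s


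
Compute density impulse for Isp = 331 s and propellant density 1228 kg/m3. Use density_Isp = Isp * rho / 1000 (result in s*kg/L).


rho*Isp = 331 * 1228 / 1000 = 406 s*kg/L

406 s*kg/L


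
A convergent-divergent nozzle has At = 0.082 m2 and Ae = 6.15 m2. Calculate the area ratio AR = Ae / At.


AR = 6.15 / 0.082 = 75.0

75.0


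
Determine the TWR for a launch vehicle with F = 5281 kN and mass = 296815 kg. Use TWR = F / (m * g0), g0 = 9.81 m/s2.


TWR = 5281000 / (296815 * 9.81) = 1.81

1.81


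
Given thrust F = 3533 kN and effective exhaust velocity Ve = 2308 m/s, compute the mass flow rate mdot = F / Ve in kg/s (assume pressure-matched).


mdot = F / Ve = 3533000 / 2308 = 1530.8 kg/s

1530.8 kg/s


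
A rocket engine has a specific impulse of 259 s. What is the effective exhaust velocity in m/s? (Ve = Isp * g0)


Ve = Isp * g0 = 259 * 9.81 = 2540.8 m/s

2540.8 m/s


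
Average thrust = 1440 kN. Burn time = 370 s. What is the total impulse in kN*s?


It = 1440 * 370 = 532800 kN*s

532800 kN*s


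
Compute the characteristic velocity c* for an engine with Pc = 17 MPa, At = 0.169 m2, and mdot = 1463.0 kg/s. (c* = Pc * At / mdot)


c* = 17e6 * 0.169 / 1463.0 = 1964 m/s

1964 m/s


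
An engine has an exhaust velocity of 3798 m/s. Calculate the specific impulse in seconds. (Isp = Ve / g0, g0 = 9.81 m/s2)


Isp = Ve / g0 = 3798 / 9.81 = 387.2 s

387.2 s


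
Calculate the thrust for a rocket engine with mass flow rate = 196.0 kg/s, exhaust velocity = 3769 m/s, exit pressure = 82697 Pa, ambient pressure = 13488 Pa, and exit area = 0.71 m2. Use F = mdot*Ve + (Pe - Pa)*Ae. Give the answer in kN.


F = 196.0 * 3769 + (82697 - 13488) * 0.71 = 787862.0 N = 787.9 kN

787.9 kN


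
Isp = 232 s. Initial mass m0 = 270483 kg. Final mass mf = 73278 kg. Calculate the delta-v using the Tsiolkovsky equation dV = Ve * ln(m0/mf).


Ve = 232 * 9.81 = 2275.92 m/s
dV = 2275.92 * ln(270483/73278) = 2972 m/s

2972 m/s


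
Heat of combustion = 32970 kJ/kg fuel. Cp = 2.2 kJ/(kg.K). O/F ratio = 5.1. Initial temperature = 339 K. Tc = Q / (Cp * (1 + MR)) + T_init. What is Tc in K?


Tc = 32970 / (2.2 * (1 + 5.1)) + 339 = 2796 K

2796 K


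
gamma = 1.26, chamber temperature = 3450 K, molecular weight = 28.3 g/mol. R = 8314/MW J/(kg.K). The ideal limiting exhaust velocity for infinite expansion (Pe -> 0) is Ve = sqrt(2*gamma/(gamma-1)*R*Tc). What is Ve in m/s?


R = 8314 / 28.3 = 293.78 J/(kg.K)
Ve = sqrt(2 * 1.26 / (1.26 - 1) * 293.78 * 3450) = 3134 m/s

3134 m/s


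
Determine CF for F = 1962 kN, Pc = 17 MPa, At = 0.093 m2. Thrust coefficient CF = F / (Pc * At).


CF = 1962000 / (17e6 * 0.093) = 1.24

1.24


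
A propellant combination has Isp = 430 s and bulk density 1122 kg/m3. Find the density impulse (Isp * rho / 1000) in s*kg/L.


rho*Isp = 430 * 1122 / 1000 = 482 s*kg/L

482 s*kg/L


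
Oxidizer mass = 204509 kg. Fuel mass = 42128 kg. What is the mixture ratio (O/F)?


MR = 204509 / 42128 = 4.85

4.85


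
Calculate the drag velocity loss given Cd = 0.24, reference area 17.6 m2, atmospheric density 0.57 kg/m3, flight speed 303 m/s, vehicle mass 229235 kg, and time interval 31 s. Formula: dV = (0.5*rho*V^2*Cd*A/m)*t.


D = 0.5 * 0.57 * 303^2 * 0.24 * 17.6 = 110523.35 N
a = 110523.35 / 229235 = 0.4821 m/s2
dV = 0.4821 * 31 = 14.9 m/s

14.9 m/s


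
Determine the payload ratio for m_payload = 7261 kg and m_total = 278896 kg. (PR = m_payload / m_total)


PR = 7261 / 278896 = 0.026

0.026


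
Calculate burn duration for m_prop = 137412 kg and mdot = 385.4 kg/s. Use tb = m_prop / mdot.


tb = 137412 / 385.4 = 356.5 s

356.5 s


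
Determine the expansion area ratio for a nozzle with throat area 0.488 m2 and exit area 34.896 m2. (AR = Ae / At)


AR = 34.896 / 0.488 = 71.5

71.5


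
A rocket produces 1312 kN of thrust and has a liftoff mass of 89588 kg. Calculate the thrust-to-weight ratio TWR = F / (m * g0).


TWR = 1312000 / (89588 * 9.81) = 1.49

1.49


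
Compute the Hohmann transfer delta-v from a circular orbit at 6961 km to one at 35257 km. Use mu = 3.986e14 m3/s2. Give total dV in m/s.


V1 = sqrt(mu/r1) = 7567.16 m/s
dV1 = V1*(sqrt(2*r2/(r1+r2)) - 1) = 2212.45 m/s
V2 = sqrt(mu/r2) = 3362.37 m/s
dV2 = V2*(1 - sqrt(2*r1/(r1+r2))) = 1431.53 m/s
Total dV = 3644 m/s

3644 m/s


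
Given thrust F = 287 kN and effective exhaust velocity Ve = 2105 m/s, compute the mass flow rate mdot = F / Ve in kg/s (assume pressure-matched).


mdot = F / Ve = 287000 / 2105 = 136.3 kg/s

136.3 kg/s


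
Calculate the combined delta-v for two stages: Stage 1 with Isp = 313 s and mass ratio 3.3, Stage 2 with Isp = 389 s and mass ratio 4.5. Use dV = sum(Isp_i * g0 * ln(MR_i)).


dV1 = 313 * 9.81 * ln(3.3) = 3666.0 m/s
dV2 = 389 * 9.81 * ln(4.5) = 5739.7 m/s
Total dV = 3666.0 + 5739.7 = 9405.7 m/s ~ 9406 m/s

9406 m/s


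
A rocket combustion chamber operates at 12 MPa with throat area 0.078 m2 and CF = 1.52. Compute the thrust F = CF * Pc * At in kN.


F = 1.52 * 12e6 * 0.078 = 1.4227e+06 N = 1422.7 kN

1422.7 kN


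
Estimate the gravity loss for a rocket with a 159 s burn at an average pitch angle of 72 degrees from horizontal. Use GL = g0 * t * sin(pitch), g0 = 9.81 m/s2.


GL = 9.81 * 159 * sin(72 deg) = 1483 m/s

1483 m/s


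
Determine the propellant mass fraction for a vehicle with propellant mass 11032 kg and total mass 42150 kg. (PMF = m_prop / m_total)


PMF = 11032 / 42150 = 0.262

0.262


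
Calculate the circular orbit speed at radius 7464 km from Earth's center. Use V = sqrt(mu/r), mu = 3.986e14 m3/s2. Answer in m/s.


V = sqrt(3.986e14 / 7464000) = 7308 m/s

7308 m/s


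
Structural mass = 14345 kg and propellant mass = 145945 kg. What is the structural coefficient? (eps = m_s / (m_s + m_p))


eps = 14345 / (14345 + 145945) = 0.0895

0.0895


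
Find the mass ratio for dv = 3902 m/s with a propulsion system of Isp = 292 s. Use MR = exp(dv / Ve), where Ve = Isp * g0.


Ve = 292 * 9.81 = 2864.52 m/s
MR = exp(3902 / 2864.52) = 3.905

3.905


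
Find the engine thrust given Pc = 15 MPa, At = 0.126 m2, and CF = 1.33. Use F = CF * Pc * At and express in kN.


F = 1.33 * 15e6 * 0.126 = 2.5137e+06 N = 2513.7 kN

2513.7 kN


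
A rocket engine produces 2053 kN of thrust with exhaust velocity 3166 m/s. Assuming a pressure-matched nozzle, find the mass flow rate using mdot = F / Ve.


mdot = F / Ve = 2053000 / 3166 = 648.5 kg/s

648.5 kg/s


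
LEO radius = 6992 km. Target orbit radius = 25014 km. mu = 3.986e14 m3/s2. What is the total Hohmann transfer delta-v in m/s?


V1 = sqrt(mu/r1) = 7550.36 m/s
dV1 = V1*(sqrt(2*r2/(r1+r2)) - 1) = 1889.35 m/s
V2 = sqrt(mu/r2) = 3991.88 m/s
dV2 = V2*(1 - sqrt(2*r1/(r1+r2))) = 1353.25 m/s
Total dV = 3243 m/s

3243 m/s


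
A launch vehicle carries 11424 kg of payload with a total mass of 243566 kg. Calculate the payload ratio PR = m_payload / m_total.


PR = 11424 / 243566 = 0.0469

0.0469


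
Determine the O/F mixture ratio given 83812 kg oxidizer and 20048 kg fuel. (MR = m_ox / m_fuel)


MR = 83812 / 20048 = 4.18

4.18


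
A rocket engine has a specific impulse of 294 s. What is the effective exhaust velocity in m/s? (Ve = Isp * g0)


Ve = Isp * g0 = 294 * 9.81 = 2884.1 m/s

2884.1 m/s


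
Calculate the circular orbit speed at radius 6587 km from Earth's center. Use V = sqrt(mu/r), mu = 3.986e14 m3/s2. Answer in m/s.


V = sqrt(3.986e14 / 6587000) = 7779 m/s

7779 m/s


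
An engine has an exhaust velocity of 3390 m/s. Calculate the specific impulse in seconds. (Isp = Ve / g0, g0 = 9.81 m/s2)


Isp = Ve / g0 = 3390 / 9.81 = 345.6 s

345.6 s


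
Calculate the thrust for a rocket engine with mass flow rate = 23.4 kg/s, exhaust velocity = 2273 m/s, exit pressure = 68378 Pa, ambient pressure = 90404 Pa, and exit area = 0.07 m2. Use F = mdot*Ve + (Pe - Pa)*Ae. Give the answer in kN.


F = 23.4 * 2273 + (68378 - 90404) * 0.07 = 51646.0 N = 51.6 kN

51.6 kN


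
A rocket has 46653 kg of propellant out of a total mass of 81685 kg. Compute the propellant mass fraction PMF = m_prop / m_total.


PMF = 46653 / 81685 = 0.571

0.571


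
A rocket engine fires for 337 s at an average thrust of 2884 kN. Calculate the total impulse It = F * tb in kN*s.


It = 2884 * 337 = 971908 kN*s

971908 kN*s


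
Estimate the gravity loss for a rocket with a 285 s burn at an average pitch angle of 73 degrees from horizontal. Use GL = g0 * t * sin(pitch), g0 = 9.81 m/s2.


GL = 9.81 * 285 * sin(73 deg) = 2674 m/s

2674 m/s


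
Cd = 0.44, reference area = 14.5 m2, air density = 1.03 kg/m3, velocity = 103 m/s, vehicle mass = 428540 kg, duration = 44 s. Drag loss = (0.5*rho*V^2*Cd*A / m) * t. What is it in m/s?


D = 0.5 * 1.03 * 103^2 * 0.44 * 14.5 = 34857.99 N
a = 34857.99 / 428540 = 0.0813 m/s2
dV = 0.0813 * 44 = 3.6 m/s

3.6 m/s


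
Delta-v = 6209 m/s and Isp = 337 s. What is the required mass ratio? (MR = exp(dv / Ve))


Ve = 337 * 9.81 = 3305.97 m/s
MR = exp(6209 / 3305.97) = 6.541

6.541


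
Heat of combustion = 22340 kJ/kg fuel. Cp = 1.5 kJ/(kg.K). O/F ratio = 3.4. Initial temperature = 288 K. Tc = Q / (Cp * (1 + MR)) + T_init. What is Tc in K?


Tc = 22340 / (1.5 * (1 + 3.4)) + 288 = 3673 K

3673 K


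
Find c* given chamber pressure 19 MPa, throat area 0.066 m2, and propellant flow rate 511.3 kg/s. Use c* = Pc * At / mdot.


c* = 19e6 * 0.066 / 511.3 = 2453 m/s

2453 m/s


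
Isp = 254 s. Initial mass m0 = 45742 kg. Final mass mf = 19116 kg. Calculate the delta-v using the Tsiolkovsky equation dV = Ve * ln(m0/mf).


Ve = 254 * 9.81 = 2491.74 m/s
dV = 2491.74 * ln(45742/19116) = 2174 m/s

2174 m/s


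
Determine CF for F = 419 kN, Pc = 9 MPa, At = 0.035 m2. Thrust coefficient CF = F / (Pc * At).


CF = 419000 / (9e6 * 0.035) = 1.33

1.33


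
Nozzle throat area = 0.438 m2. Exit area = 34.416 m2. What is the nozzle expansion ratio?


AR = 34.416 / 0.438 = 78.6

78.6


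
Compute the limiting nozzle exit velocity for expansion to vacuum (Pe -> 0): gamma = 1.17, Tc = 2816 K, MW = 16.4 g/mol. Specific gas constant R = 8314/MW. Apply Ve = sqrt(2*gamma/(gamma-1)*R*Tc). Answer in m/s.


R = 8314 / 16.4 = 506.95 J/(kg.K)
Ve = sqrt(2 * 1.17 / (1.17 - 1) * 506.95 * 2816) = 4433 m/s

4433 m/s


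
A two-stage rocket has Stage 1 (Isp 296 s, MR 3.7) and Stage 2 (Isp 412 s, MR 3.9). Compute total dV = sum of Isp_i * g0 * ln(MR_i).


dV1 = 296 * 9.81 * ln(3.7) = 3799.1 m/s
dV2 = 412 * 9.81 * ln(3.9) = 5500.7 m/s
Total dV = 3799.1 + 5500.7 = 9299.8 m/s ~ 9300 m/s

9300 m/s


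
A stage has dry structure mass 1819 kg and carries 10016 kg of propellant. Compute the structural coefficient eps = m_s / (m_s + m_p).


eps = 1819 / (1819 + 10016) = 0.1537

0.1537


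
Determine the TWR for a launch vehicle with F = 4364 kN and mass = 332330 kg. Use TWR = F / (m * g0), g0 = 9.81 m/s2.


TWR = 4364000 / (332330 * 9.81) = 1.34

1.34


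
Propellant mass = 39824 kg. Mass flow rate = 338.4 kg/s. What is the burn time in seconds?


tb = 39824 / 338.4 = 117.7 s

117.7 s


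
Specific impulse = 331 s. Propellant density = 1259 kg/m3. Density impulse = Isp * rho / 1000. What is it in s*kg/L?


rho*Isp = 331 * 1259 / 1000 = 417 s*kg/L

417 s*kg/L


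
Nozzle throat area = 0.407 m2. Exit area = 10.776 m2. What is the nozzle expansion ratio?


AR = 10.776 / 0.407 = 26.5

26.5


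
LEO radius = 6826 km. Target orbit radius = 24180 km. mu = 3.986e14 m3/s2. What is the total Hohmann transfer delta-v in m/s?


V1 = sqrt(mu/r1) = 7641.62 m/s
dV1 = V1*(sqrt(2*r2/(r1+r2)) - 1) = 1901.84 m/s
V2 = sqrt(mu/r2) = 4060.14 m/s
dV2 = V2*(1 - sqrt(2*r1/(r1+r2))) = 1366.02 m/s
Total dV = 3268 m/s

3268 m/s


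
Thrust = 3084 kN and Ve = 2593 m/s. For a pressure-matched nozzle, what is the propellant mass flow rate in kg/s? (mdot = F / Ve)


mdot = F / Ve = 3084000 / 2593 = 1189.4 kg/s

1189.4 kg/s


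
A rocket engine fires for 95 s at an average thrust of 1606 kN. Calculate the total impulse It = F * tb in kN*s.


It = 1606 * 95 = 152570 kN*s

152570 kN*s


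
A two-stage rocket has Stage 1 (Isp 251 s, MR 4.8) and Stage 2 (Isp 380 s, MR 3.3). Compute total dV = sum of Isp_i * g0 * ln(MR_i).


dV1 = 251 * 9.81 * ln(4.8) = 3862.4 m/s
dV2 = 380 * 9.81 * ln(3.3) = 4450.7 m/s
Total dV = 3862.4 + 4450.7 = 8313.1 m/s ~ 8313 m/s

8313 m/s


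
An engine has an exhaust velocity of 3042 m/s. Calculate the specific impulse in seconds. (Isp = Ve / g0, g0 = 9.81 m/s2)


Isp = Ve / g0 = 3042 / 9.81 = 310.1 s

310.1 s


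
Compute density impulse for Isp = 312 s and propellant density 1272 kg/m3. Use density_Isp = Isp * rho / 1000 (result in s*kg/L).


rho*Isp = 312 * 1272 / 1000 = 397 s*kg/L

397 s*kg/L


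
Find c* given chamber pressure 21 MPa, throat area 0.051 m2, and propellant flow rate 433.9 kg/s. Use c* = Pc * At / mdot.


c* = 21e6 * 0.051 / 433.9 = 2468 m/s

2468 m/s


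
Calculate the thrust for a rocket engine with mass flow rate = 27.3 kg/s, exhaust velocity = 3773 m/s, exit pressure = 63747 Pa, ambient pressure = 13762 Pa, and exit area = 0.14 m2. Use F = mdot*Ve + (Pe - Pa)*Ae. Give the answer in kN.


F = 27.3 * 3773 + (63747 - 13762) * 0.14 = 110001.0 N = 110.0 kN

110.0 kN


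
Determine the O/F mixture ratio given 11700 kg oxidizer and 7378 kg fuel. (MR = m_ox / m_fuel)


MR = 11700 / 7378 = 1.59

1.59


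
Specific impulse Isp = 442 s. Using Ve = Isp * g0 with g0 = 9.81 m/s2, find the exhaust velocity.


Ve = Isp * g0 = 442 * 9.81 = 4336.0 m/s

4336.0 m/s


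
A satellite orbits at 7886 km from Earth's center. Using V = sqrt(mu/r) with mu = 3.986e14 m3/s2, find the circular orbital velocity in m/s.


V = sqrt(3.986e14 / 7886000) = 7110 m/s

7110 m/s


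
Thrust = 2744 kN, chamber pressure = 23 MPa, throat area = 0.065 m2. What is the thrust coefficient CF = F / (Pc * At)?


CF = 2744000 / (23e6 * 0.065) = 1.84

1.84


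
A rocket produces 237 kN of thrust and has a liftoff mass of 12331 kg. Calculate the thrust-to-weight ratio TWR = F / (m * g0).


TWR = 237000 / (12331 * 9.81) = 1.96

1.96


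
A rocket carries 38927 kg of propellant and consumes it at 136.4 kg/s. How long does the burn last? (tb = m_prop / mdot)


tb = 38927 / 136.4 = 285.4 s

285.4 s


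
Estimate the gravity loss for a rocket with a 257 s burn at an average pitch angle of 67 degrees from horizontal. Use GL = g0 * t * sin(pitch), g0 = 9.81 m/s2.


GL = 9.81 * 257 * sin(67 deg) = 2321 m/s

2321 m/s


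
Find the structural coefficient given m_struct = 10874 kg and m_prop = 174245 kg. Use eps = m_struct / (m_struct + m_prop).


eps = 10874 / (10874 + 174245) = 0.0587

0.0587


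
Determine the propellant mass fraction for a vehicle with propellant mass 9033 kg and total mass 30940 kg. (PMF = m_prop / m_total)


PMF = 9033 / 30940 = 0.292

0.292


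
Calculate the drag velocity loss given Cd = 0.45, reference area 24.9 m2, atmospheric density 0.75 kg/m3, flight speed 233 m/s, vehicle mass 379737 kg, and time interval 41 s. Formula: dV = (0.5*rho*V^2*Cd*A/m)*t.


D = 0.5 * 0.75 * 233^2 * 0.45 * 24.9 = 228115.59 N
a = 228115.59 / 379737 = 0.6007 m/s2
dV = 0.6007 * 41 = 24.6 m/s

24.6 m/s


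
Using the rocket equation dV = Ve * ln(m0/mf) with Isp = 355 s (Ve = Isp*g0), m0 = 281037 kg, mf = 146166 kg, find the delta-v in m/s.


Ve = 355 * 9.81 = 3482.55 m/s
dV = 3482.55 * ln(281037/146166) = 2277 m/s

2277 m/s


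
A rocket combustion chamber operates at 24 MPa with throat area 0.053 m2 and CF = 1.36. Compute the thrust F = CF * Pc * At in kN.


F = 1.36 * 24e6 * 0.053 = 1.7299e+06 N = 1729.9 kN

1729.9 kN


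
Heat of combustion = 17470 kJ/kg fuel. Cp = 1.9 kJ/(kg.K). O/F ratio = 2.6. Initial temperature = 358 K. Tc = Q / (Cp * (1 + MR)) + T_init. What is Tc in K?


Tc = 17470 / (1.9 * (1 + 2.6)) + 358 = 2912 K

2912 K


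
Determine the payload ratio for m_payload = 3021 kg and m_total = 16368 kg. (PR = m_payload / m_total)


PR = 3021 / 16368 = 0.1846

0.1846


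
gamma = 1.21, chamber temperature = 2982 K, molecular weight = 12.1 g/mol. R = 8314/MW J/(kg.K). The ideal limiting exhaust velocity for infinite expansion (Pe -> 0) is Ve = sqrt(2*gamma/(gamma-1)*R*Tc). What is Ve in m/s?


R = 8314 / 12.1 = 687.11 J/(kg.K)
Ve = sqrt(2 * 1.21 / (1.21 - 1) * 687.11 * 2982) = 4859 m/s

4859 m/s


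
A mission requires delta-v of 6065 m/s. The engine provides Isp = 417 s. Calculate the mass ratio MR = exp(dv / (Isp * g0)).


Ve = 417 * 9.81 = 4090.77 m/s
MR = exp(6065 / 4090.77) = 4.404

4.404


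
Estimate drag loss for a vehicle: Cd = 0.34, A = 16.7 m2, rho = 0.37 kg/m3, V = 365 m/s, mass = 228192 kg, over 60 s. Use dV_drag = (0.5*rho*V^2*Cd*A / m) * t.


D = 0.5 * 0.37 * 365^2 * 0.34 * 16.7 = 139943.54 N
a = 139943.54 / 228192 = 0.6133 m/s2
dV = 0.6133 * 60 = 36.8 m/s

36.8 m/s


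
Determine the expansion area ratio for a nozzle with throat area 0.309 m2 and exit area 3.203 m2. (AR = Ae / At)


AR = 3.203 / 0.309 = 10.4

10.4


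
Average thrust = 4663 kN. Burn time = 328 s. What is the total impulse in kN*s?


It = 4663 * 328 = 1529464 kN*s

1529464 kN*s


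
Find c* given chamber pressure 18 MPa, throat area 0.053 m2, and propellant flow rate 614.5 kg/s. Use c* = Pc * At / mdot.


c* = 18e6 * 0.053 / 614.5 = 1552 m/s

1552 m/s


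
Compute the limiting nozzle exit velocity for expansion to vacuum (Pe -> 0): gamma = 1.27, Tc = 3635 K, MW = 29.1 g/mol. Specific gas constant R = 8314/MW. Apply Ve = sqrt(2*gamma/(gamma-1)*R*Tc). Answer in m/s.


R = 8314 / 29.1 = 285.7 J/(kg.K)
Ve = sqrt(2 * 1.27 / (1.27 - 1) * 285.7 * 3635) = 3126 m/s

3126 m/s


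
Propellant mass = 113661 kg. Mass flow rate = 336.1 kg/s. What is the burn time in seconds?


tb = 113661 / 336.1 = 338.2 s

338.2 s


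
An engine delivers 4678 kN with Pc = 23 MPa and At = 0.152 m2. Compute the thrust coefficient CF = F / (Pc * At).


CF = 4678000 / (23e6 * 0.152) = 1.34

1.34


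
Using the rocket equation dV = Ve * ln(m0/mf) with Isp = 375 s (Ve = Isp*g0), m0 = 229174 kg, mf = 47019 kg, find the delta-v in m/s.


Ve = 375 * 9.81 = 3678.75 m/s
dV = 3678.75 * ln(229174/47019) = 5827 m/s

5827 m/s


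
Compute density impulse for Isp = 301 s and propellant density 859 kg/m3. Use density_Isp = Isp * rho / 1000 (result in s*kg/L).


rho*Isp = 301 * 859 / 1000 = 259 s*kg/L

259 s*kg/L


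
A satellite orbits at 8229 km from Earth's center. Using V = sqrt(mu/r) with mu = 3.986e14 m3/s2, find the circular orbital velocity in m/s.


V = sqrt(3.986e14 / 8229000) = 6960 m/s

6960 m/s


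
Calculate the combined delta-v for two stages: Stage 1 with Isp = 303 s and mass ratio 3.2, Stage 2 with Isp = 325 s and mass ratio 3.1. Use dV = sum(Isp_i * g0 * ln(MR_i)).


dV1 = 303 * 9.81 * ln(3.2) = 3457.4 m/s
dV2 = 325 * 9.81 * ln(3.1) = 3607.2 m/s
Total dV = 3457.4 + 3607.2 = 7064.6 m/s ~ 7065 m/s

7065 m/s


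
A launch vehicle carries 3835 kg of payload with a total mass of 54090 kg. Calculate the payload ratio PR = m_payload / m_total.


PR = 3835 / 54090 = 0.0709

0.0709


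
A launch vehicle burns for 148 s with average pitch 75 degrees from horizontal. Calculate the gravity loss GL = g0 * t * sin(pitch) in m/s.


GL = 9.81 * 148 * sin(75 deg) = 1402 m/s

1402 m/s


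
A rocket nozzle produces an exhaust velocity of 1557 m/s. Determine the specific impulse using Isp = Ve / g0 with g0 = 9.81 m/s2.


Isp = Ve / g0 = 1557 / 9.81 = 158.7 s

158.7 s


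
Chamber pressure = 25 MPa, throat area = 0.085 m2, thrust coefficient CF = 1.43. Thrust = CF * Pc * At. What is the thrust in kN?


F = 1.43 * 25e6 * 0.085 = 3.0388e+06 N = 3038.8 kN

3038.8 kN


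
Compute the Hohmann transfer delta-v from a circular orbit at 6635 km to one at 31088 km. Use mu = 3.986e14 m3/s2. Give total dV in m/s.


V1 = sqrt(mu/r1) = 7750.83 m/s
dV1 = V1*(sqrt(2*r2/(r1+r2)) - 1) = 2199.94 m/s
V2 = sqrt(mu/r2) = 3580.74 m/s
dV2 = V2*(1 - sqrt(2*r1/(r1+r2))) = 1456.98 m/s
Total dV = 3657 m/s

3657 m/s


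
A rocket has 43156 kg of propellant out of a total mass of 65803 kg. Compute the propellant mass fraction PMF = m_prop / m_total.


PMF = 43156 / 65803 = 0.656

0.656


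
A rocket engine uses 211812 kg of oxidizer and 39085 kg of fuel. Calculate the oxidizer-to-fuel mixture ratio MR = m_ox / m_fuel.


MR = 211812 / 39085 = 5.42

5.42


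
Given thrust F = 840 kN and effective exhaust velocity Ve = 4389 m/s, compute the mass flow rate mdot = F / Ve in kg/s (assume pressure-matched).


mdot = F / Ve = 840000 / 4389 = 191.4 kg/s

191.4 kg/s


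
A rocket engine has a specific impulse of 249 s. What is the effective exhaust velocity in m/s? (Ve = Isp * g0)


Ve = Isp * g0 = 249 * 9.81 = 2442.7 m/s

2442.7 m/s


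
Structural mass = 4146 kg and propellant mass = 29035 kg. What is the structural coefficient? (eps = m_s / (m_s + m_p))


eps = 4146 / (4146 + 29035) = 0.125

0.125


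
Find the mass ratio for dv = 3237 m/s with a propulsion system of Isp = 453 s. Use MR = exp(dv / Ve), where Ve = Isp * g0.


Ve = 453 * 9.81 = 4443.93 m/s
MR = exp(3237 / 4443.93) = 2.072

2.072
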